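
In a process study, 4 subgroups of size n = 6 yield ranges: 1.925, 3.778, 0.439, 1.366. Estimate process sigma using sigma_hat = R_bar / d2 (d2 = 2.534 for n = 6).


R_bar = (1.925 + 3.778 + 0.439 + 1.366) / 4
R_bar = 7.508 / 4 = 1.877
sigma_hat = R_bar / d2 = 1.877 / 2.534 = 0.7407

0.7407


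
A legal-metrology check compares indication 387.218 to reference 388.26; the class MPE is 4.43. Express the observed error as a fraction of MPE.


e = indication - reference = 387.218 - 388.26 = -1.0420
|e| = 1.0420
ratio = |e| / MPE = 1.0420 / 4.43
ratio = 0.2352

0.2352


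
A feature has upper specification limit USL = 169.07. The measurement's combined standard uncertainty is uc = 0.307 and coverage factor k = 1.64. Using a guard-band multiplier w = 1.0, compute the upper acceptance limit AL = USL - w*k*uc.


U = k * uc = 1.64 * 0.307 = 0.50348
guard band g = w * U = 1.0 * 0.50348 = 0.50348
AL = USL - g = 169.07 - 0.50348
AL = 168.5665

168.5665


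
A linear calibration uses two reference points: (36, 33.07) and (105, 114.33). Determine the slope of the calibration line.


slope = (y2 - y1) / (x2 - x1)
= (114.33 - 33.07) / (105 - 36)
= 81.2600 / 69
= 1.1777

1.1777


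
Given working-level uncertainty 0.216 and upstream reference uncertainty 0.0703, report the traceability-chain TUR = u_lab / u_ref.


TUR = u_lab / u_ref
= 0.216 / 0.0703
= 3.0725

3.0725


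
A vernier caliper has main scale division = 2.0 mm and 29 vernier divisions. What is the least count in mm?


LC = MSD / n_div
= 2.0 / 29
= 0.0690

0.0690


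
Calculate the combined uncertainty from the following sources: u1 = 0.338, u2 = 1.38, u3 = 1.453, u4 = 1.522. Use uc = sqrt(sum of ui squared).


uc = sqrt(0.338^2 + 1.38^2 + 1.453^2 + 1.522^2)
uc = sqrt(6.446337)
uc = 2.5390

2.5390


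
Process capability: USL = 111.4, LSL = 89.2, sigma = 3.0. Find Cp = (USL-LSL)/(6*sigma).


Cp = (USL - LSL) / (6 * sigma)
= (111.4 - 89.2) / (6 * 3.0)
= 22.2000 / 18.0000
= 1.2333

1.2333


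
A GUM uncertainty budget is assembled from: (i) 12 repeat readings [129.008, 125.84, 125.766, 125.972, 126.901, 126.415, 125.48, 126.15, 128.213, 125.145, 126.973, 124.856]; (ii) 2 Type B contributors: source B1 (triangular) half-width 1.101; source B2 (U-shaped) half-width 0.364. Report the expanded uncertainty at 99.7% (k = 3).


mean = (129.008 + 125.84 + 125.766 + 125.972 + 126.901 + 126.415 + 125.48 + 126.15 + 128.213 + 125.145 + 126.973 + 124.856) / 12 = 126.39325
s = sqrt(sum((x - mean)^2)/(n-1)) = 1.2223019
u_A = s / sqrt(n) = 1.2223019 / sqrt(12) = 0.35284817
u_B1 = 1.101 / sqrt(6) = 0.44948137
u_B2 = 0.364 / sqrt(2) = 0.25738687
uc = sqrt(0.35284817^2 + 0.44948137^2 + 0.25738687^2) = 0.62672429
U = k * uc = 3 * 0.62672429
U = 1.8802

1.8802


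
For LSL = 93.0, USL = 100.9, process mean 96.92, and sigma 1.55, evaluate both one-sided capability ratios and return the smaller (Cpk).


Cpu = (USL - mean) / (3*sigma) = (100.9 - 96.92) / (3*1.55) = 0.8559
Cpl = (mean - LSL) / (3*sigma) = (96.92 - 93.0) / (3*1.55) = 0.8430
Cpk = min(Cpu, Cpl) = 0.8430

0.8430


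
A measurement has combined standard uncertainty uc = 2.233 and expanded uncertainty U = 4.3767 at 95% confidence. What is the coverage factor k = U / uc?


k = U / uc
k = 4.3767 / 2.233
k = 1.96

1.96


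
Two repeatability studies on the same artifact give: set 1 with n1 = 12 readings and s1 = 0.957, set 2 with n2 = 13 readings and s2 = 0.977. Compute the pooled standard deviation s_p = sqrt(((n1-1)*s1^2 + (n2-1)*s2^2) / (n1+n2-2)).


s_p = sqrt(((n1-1)*s1^2 + (n2-1)*s2^2) / (n1+n2-2))
numerator = (12-1)*0.957^2 + (13-1)*0.977^2 = 10.074339 + 11.454348 = 21.528687
denominator = 12 + 13 - 2 = 23
s_p^2 = 21.528687 / 23 = 0.93602987
s_p = sqrt(0.93602987) = 0.9675

0.9675


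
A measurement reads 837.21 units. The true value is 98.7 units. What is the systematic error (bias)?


Systematic error = measured - true
= 837.21 - 98.7
= 738.5100

738.5100


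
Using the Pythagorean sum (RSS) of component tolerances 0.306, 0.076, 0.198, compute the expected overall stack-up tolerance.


RSS = sqrt(0.306^2 + 0.076^2 + 0.198^2)
= sqrt(0.138616)
= 0.3723

0.3723


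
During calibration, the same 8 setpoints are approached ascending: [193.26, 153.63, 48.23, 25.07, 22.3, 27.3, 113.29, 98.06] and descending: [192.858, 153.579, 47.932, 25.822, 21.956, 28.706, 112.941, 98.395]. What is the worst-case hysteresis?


|193.26 - 192.858| = 0.4020
|153.63 - 153.579| = 0.0510
|48.23 - 47.932| = 0.2980
|25.07 - 25.822| = 0.7520
|22.3 - 21.956| = 0.3440
|27.3 - 28.706| = 1.4060
|113.29 - 112.941| = 0.3490
|98.06 - 98.395| = 0.3350
hysteresis = max(diffs) = 1.4060

1.4060


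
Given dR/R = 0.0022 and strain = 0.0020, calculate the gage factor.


GF = (dR/R) / epsilon
= 0.0022 / 0.0020
= 1.1000

1.1000


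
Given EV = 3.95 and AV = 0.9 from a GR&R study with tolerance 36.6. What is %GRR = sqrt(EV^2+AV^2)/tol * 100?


GRR = sqrt(EV^2 + AV^2) = sqrt(3.95^2 + 0.9^2) = 4.0512344
%GRR = GRR / tol * 100 = 4.0512344 / 36.6 * 100
%GRR = 11.0689

11.0689


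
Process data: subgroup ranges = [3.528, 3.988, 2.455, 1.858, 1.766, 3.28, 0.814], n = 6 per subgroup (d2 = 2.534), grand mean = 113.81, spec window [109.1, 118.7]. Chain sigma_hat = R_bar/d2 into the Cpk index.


R_bar = (3.528 + 3.988 + 2.455 + 1.858 + 1.766 + 3.28 + 0.814) / 7 = 2.527
sigma = R_bar / d2 = 2.527 / 2.534 = 0.99723757
Cp = (USL - LSL)/(6*sigma) = (118.7 - 109.1)/(6*0.99723757) = 1.6044
Cpu = (118.7 - 113.81)/(3*0.99723757) = 1.6345
Cpl = (113.81 - 109.1)/(3*0.99723757) = 1.5743
Cpk = min(Cpu, Cpl) = 1.5743

1.5743


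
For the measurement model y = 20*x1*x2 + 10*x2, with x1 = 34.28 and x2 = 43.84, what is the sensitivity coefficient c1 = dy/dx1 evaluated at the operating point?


y = 20*x1*x2 + 10*x2
dy/dx1 = 20*x2
Evaluate at x2 = 43.84: c1 = 20 * 43.84
c1 = 876.8000

876.8000


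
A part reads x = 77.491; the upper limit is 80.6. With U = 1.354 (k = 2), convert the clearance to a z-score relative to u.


u = U / k = 1.354 / 2 = 0.677
margin = |USL - x| = |80.6 - 77.491| = 3.109
z = margin / u = 3.109 / 0.677
z = 4.5923

4.5923


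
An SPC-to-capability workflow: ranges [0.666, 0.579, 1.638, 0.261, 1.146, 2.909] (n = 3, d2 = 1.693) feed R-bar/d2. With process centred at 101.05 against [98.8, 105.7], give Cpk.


R_bar = (0.666 + 0.579 + 1.638 + 0.261 + 1.146 + 2.909) / 6 = 1.1998333
sigma = R_bar / d2 = 1.1998333 / 1.693 = 0.70870248
Cp = (USL - LSL)/(6*sigma) = (105.7 - 98.8)/(6*0.70870248) = 1.6227
Cpu = (105.7 - 101.05)/(3*0.70870248) = 2.1871
Cpl = (101.05 - 98.8)/(3*0.70870248) = 1.0583
Cpk = min(Cpu, Cpl) = 1.0583

1.0583


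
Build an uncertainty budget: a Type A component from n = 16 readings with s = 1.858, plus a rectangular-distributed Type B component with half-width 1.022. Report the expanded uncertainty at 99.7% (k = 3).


u_A = s / sqrt(n) = 1.858 / sqrt(16) = 0.4645
u_B = half_width / sqrt(3) = 1.022 / sqrt(3) = 0.59005198
uc = sqrt(u_A^2 + u_B^2) = sqrt(0.4645^2 + 0.59005198^2) = 0.75094713
U = k * uc = 3 * 0.75094713
U = 2.2528

2.2528


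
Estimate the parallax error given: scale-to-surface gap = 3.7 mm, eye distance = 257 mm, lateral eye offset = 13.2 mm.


error = h * offset / d
= 3.7 * 13.2 / 257
= 0.1900

0.1900


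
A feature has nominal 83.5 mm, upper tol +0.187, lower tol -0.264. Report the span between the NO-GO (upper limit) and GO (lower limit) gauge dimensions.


GO = nominal - lower_tol (smallest hole = maximum material condition)
GO = 83.5 - 0.264 = 83.236
NO-GO = nominal + upper_tol (largest hole = least material condition)
NO-GO = 83.5 + 0.187 = 83.687
spread = NO-GO - GO = 83.687 - 83.236 = 0.4510

0.4510


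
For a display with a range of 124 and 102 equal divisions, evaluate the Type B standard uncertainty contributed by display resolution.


resolution = range / divisions
resolution = 124 / 102 = 1.2156863
u_res = resolution / (2*sqrt(3))
u_res = 1.2156863 / 3.4641016
u_res = 0.3509

0.3509


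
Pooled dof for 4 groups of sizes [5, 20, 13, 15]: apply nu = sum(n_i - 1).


nu = sum_i (n_i - 1)
nu = ((5 - 1) + (20 - 1) + (13 - 1) + (15 - 1))
nu = 4 + 19 + 12 + 14
nu = 49

49


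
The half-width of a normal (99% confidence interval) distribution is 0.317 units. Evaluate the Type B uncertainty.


u_B = half_width / 2.576
u_B = 0.317 / 2.576
u_B = 0.1231

0.1231


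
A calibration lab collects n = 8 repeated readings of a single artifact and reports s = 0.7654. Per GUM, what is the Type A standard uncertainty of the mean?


u_A = s / sqrt(n)
u_A = 0.7654 / sqrt(8)
u_A = 0.7654 / 2.8284271
u_A = 0.2706

0.2706


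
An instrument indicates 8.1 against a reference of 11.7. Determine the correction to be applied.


Correction = standard - reading
= 11.7 - 8.1
= 3.6000

3.6000


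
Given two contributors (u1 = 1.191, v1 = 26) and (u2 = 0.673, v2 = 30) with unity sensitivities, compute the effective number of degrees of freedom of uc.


uc = sqrt(u1^2 + u2^2) = sqrt(1.191^2 + 0.673^2) = 1.3679949
v_eff = uc^4 / (u1^4/v1 + u2^4/v2)
= 1.3679949^4 / (1.191^4/26 + 0.673^4/30)
= 3.5021756 / 0.084226169
v_eff = 41.5806

41.5806


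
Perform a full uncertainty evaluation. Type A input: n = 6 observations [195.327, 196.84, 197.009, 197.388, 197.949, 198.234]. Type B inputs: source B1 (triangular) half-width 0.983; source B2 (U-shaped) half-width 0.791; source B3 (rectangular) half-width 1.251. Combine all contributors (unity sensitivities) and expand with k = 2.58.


mean = (195.327 + 196.84 + 197.009 + 197.388 + 197.949 + 198.234) / 6 = 197.1245
s = sqrt(sum((x - mean)^2)/(n-1)) = 1.030098
u_A = s / sqrt(n) = 1.030098 / sqrt(6) = 0.42053575
u_B1 = 0.983 / sqrt(6) = 0.40130807
u_B2 = 0.791 / sqrt(2) = 0.55932146
u_B3 = 1.251 / sqrt(3) = 0.72226519
uc = sqrt(0.42053575^2 + 0.40130807^2 + 0.55932146^2 + 0.72226519^2) = 1.082777
U = k * uc = 2.58 * 1.082777
U = 2.7936

2.7936


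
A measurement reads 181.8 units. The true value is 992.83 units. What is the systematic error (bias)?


Systematic error = measured - true
= 181.8 - 992.83
= -811.0300

-811.0300


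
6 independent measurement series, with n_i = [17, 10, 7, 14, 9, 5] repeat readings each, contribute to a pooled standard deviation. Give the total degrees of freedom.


nu = sum_i (n_i - 1)
nu = ((17 - 1) + (10 - 1) + (7 - 1) + (14 - 1) + (9 - 1) + (5 - 1))
nu = 16 + 9 + 6 + 13 + 8 + 4
nu = 56

56


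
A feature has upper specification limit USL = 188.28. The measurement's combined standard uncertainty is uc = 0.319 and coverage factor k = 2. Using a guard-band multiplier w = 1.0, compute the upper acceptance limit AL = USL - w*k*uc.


U = k * uc = 2 * 0.319 = 0.638
guard band g = w * U = 1.0 * 0.638 = 0.638
AL = USL - g = 188.28 - 0.638
AL = 187.6420

187.6420


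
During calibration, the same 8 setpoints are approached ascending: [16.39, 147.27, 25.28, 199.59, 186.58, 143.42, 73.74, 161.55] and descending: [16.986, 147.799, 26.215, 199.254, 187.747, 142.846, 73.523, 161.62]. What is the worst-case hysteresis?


|16.39 - 16.986| = 0.5960
|147.27 - 147.799| = 0.5290
|25.28 - 26.215| = 0.9350
|199.59 - 199.254| = 0.3360
|186.58 - 187.747| = 1.1670
|143.42 - 142.846| = 0.5740
|73.74 - 73.523| = 0.2170
|161.55 - 161.62| = 0.0700
hysteresis = max(diffs) = 1.1670

1.1670


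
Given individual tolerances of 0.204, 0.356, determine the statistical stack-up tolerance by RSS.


RSS = sqrt(0.204^2 + 0.356^2)
= sqrt(0.168352)
= 0.4103

0.4103


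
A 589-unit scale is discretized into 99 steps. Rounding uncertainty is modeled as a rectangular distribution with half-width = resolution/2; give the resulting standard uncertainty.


resolution = range / divisions
resolution = 589 / 99 = 5.9494949
u_res = resolution / (2*sqrt(3))
u_res = 5.9494949 / 3.4641016
u_res = 1.7175

1.7175


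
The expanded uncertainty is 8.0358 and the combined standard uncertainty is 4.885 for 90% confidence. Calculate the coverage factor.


k = U / uc
k = 8.0358 / 4.885
k = 1.645

1.645


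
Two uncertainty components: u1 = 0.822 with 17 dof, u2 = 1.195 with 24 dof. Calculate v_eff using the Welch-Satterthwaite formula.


uc = sqrt(u1^2 + u2^2) = sqrt(0.822^2 + 1.195^2) = 1.4504168
v_eff = uc^4 / (u1^4/v1 + u2^4/v2)
= 1.4504168^4 / (0.822^4/17 + 1.195^4/24)
= 4.4255911 / 0.11182479
v_eff = 39.5761

39.5761


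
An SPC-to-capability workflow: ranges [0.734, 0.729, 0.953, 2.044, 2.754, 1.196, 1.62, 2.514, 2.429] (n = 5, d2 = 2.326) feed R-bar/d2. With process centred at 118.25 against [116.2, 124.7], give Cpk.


R_bar = (0.734 + 0.729 + 0.953 + 2.044 + 2.754 + 1.196 + 1.62 + 2.514 + 2.429) / 9 = 1.6636667
sigma = R_bar / d2 = 1.6636667 / 2.326 = 0.71524794
Cp = (USL - LSL)/(6*sigma) = (124.7 - 116.2)/(6*0.71524794) = 1.9807
Cpu = (124.7 - 118.25)/(3*0.71524794) = 3.0060
Cpl = (118.25 - 116.2)/(3*0.71524794) = 0.9554
Cpk = min(Cpu, Cpl) = 0.9554

0.9554


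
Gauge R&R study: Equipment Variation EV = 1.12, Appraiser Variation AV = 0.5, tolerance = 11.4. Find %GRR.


GRR = sqrt(EV^2 + AV^2) = sqrt(1.12^2 + 0.5^2) = 1.2265398
%GRR = GRR / tol * 100 = 1.2265398 / 11.4 * 100
%GRR = 10.7591

10.7591


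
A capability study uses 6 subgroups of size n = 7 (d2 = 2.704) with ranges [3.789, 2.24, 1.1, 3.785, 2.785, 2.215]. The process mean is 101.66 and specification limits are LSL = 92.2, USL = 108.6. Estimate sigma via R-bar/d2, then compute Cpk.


R_bar = (3.789 + 2.24 + 1.1 + 3.785 + 2.785 + 2.215) / 6 = 2.6523333
sigma = R_bar / d2 = 2.6523333 / 2.704 = 0.98089249
Cp = (USL - LSL)/(6*sigma) = (108.6 - 92.2)/(6*0.98089249) = 2.7866
Cpu = (108.6 - 101.66)/(3*0.98089249) = 2.3584
Cpl = (101.66 - 92.2)/(3*0.98089249) = 3.2148
Cpk = min(Cpu, Cpl) = 2.3584

2.3584


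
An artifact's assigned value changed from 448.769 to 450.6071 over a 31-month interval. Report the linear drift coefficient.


rate = (v2 - v1) / months
= (450.6071 - 448.769) / 31
= 1.8381 / 31
= 0.0593

0.0593


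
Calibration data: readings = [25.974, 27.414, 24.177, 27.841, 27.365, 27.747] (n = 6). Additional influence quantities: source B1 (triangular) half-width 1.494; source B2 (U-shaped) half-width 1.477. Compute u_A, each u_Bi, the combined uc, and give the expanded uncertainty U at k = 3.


mean = (25.974 + 27.414 + 24.177 + 27.841 + 27.365 + 27.747) / 6 = 26.753
s = sqrt(sum((x - mean)^2)/(n-1)) = 1.4300952
u_A = s / sqrt(n) = 1.4300952 / sqrt(6) = 0.58383392
u_B1 = 1.494 / sqrt(6) = 0.60992295
u_B2 = 1.477 / sqrt(2) = 1.0443967
uc = sqrt(0.58383392^2 + 0.60992295^2 + 1.0443967^2) = 1.3429939
U = k * uc = 3 * 1.3429939
U = 4.0290

4.0290


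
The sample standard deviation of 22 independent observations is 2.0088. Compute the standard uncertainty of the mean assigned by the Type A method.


u_A = s / sqrt(n)
u_A = 2.0088 / sqrt(22)
u_A = 2.0088 / 4.6904158
u_A = 0.4283

0.4283


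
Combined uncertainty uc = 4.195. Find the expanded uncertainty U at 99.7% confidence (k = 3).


U = k * uc
U = 3 * 4.195
U = 12.5850

12.5850


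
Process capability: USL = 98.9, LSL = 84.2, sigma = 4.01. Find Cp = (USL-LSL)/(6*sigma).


Cp = (USL - LSL) / (6 * sigma)
= (98.9 - 84.2) / (6 * 4.01)
= 14.7000 / 24.0600
= 0.6110

0.6110


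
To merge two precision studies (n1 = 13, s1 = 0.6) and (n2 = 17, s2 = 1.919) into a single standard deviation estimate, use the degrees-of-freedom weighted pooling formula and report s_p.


s_p = sqrt(((n1-1)*s1^2 + (n2-1)*s2^2) / (n1+n2-2))
numerator = (13-1)*0.6^2 + (17-1)*1.919^2 = 4.32 + 58.920976 = 63.240976
denominator = 13 + 17 - 2 = 28
s_p^2 = 63.240976 / 28 = 2.2586063
s_p = sqrt(2.2586063) = 1.5029

1.5029


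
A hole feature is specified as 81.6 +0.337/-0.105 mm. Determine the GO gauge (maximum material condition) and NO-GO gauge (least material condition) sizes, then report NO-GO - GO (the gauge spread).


GO = nominal - lower_tol (smallest hole = maximum material condition)
GO = 81.6 - 0.105 = 81.495
NO-GO = nominal + upper_tol (largest hole = least material condition)
NO-GO = 81.6 + 0.337 = 81.937
spread = NO-GO - GO = 81.937 - 81.495 = 0.4420

0.4420


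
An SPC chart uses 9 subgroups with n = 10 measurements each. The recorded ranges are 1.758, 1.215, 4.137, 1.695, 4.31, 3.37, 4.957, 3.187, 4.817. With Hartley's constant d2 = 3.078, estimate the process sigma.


R_bar = (1.758 + 1.215 + 4.137 + 1.695 + 4.31 + 3.37 + 4.957 + 3.187 + 4.817) / 9
R_bar = 29.446 / 9 = 3.2717778
sigma_hat = R_bar / d2 = 3.2717778 / 3.078 = 1.0630

1.0630


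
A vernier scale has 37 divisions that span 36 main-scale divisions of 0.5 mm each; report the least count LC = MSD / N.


LC = MSD / n_div
= 0.5 / 37
= 0.0135

0.0135


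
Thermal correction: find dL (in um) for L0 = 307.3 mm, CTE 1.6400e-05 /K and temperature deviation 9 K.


dL = L * alpha * dT
= 307.3 * 1.6400e-05 * 9
= 0.0453575 mm
dL_um = 0.0453575 * 1000 = 45.3575 um

45.3575


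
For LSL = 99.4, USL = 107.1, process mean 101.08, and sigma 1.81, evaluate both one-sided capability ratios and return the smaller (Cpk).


Cpu = (USL - mean) / (3*sigma) = (107.1 - 101.08) / (3*1.81) = 1.1087
Cpl = (mean - LSL) / (3*sigma) = (101.08 - 99.4) / (3*1.81) = 0.3094
Cpk = min(Cpu, Cpl) = 0.3094

0.3094


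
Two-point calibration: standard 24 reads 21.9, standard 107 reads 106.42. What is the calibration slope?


slope = (y2 - y1) / (x2 - x1)
= (106.42 - 21.9) / (107 - 24)
= 84.5200 / 83
= 1.0183

1.0183


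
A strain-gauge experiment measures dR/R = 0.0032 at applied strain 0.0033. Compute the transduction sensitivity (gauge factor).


GF = (dR/R) / epsilon
= 0.0032 / 0.0033
= 0.9697

0.9697


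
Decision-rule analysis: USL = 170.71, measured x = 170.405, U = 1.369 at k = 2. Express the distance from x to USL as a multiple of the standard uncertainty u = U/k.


u = U / k = 1.369 / 2 = 0.6845
margin = |USL - x| = |170.71 - 170.405| = 0.305
z = margin / u = 0.305 / 0.6845
z = 0.4456

0.4456


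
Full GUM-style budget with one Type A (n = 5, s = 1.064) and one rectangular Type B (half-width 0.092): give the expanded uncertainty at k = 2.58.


u_A = s / sqrt(n) = 1.064 / sqrt(5) = 0.47583527
u_B = half_width / sqrt(3) = 0.092 / sqrt(3) = 0.053116225
uc = sqrt(u_A^2 + u_B^2) = sqrt(0.47583527^2 + 0.053116225^2) = 0.4787907
U = k * uc = 2.58 * 0.4787907
U = 1.2353

1.2353


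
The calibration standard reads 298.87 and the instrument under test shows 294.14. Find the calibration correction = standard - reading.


Correction = standard - reading
= 298.87 - 294.14
= 4.7300

4.7300


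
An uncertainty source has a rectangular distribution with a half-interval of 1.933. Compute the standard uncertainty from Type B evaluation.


u_B = half_width / sqrt(3)
u_B = 1.933 / 1.7320508
u_B = 1.1160

1.1160


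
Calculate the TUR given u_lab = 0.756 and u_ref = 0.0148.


TUR = u_lab / u_ref
= 0.756 / 0.0148
= 51.0811

51.0811


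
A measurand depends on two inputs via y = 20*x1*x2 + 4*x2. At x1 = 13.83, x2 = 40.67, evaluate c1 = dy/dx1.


y = 20*x1*x2 + 4*x2
dy/dx1 = 20*x2
Evaluate at x2 = 40.67: c1 = 20 * 40.67
c1 = 813.4000

813.4000


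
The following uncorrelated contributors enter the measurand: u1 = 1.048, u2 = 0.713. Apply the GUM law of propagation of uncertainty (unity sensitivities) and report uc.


uc = sqrt(1.048^2 + 0.713^2)
uc = sqrt(1.606673)
uc = 1.2675

1.2675


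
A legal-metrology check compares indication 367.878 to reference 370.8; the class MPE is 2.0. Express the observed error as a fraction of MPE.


e = indication - reference = 367.878 - 370.8 = -2.9220
|e| = 2.9220
ratio = |e| / MPE = 2.9220 / 2.0
ratio = 1.4610

1.4610


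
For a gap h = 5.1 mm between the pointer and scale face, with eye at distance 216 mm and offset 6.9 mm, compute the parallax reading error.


error = h * offset / d
= 5.1 * 6.9 / 216
= 0.1629

0.1629


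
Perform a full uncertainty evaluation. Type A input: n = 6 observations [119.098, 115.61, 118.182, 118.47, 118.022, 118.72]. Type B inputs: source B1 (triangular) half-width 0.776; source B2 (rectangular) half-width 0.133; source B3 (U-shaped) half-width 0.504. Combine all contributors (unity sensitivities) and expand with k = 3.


mean = (119.098 + 115.61 + 118.182 + 118.47 + 118.022 + 118.72) / 6 = 118.017
s = sqrt(sum((x - mean)^2)/(n-1)) = 1.2400708
u_A = s / sqrt(n) = 1.2400708 / sqrt(6) = 0.50625678
u_B1 = 0.776 / sqrt(6) = 0.31680067
u_B2 = 0.133 / sqrt(3) = 0.076787586
u_B3 = 0.504 / sqrt(2) = 0.35638182
uc = sqrt(0.50625678^2 + 0.31680067^2 + 0.076787586^2 + 0.35638182^2) = 0.69968774
U = k * uc = 3 * 0.69968774
U = 2.0991

2.0991


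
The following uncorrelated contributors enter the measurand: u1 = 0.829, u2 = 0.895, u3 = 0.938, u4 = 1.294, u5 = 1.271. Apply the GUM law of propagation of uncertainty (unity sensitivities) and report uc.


uc = sqrt(0.829^2 + 0.895^2 + 0.938^2 + 1.294^2 + 1.271^2)
uc = sqrt(5.657987)
uc = 2.3787

2.3787


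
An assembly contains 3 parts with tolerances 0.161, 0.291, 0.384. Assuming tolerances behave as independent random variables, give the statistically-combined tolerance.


RSS = sqrt(0.161^2 + 0.291^2 + 0.384^2)
= sqrt(0.258058)
= 0.5080

0.5080


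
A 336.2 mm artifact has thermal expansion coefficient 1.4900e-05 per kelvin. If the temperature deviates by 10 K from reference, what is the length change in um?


dL = L * alpha * dT
= 336.2 * 1.4900e-05 * 10
= 0.0500938 mm
dL_um = 0.0500938 * 1000 = 50.0938 um

50.0938


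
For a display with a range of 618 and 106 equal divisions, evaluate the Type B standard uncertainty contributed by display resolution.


resolution = range / divisions
resolution = 618 / 106 = 5.8301887
u_res = resolution / (2*sqrt(3))
u_res = 5.8301887 / 3.4641016
u_res = 1.6830

1.6830


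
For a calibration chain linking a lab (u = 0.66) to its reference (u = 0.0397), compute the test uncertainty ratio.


TUR = u_lab / u_ref
= 0.66 / 0.0397
= 16.6247

16.6247


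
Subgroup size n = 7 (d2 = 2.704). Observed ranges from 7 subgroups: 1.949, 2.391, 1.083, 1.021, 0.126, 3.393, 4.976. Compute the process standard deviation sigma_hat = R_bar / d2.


R_bar = (1.949 + 2.391 + 1.083 + 1.021 + 0.126 + 3.393 + 4.976) / 7
R_bar = 14.939 / 7 = 2.1341429
sigma_hat = R_bar / d2 = 2.1341429 / 2.704 = 0.7893

0.7893


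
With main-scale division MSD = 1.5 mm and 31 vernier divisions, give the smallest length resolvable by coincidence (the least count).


LC = MSD / n_div
= 1.5 / 31
= 0.0484

0.0484


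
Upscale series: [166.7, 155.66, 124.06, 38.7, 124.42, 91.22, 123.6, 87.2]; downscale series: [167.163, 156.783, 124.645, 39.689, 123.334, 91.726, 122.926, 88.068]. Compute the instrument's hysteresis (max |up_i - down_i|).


|166.7 - 167.163| = 0.4630
|155.66 - 156.783| = 1.1230
|124.06 - 124.645| = 0.5850
|38.7 - 39.689| = 0.9890
|124.42 - 123.334| = 1.0860
|91.22 - 91.726| = 0.5060
|123.6 - 122.926| = 0.6740
|87.2 - 88.068| = 0.8680
hysteresis = max(diffs) = 1.1230

1.1230


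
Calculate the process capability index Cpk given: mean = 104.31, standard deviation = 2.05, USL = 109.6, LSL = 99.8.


Cpu = (USL - mean) / (3*sigma) = (109.6 - 104.31) / (3*2.05) = 0.8602
Cpl = (mean - LSL) / (3*sigma) = (104.31 - 99.8) / (3*2.05) = 0.7333
Cpk = min(Cpu, Cpl) = 0.7333

0.7333


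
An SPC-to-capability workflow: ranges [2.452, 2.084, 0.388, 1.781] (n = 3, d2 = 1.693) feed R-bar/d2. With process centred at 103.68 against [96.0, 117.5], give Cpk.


R_bar = (2.452 + 2.084 + 0.388 + 1.781) / 4 = 1.67625
sigma = R_bar / d2 = 1.67625 / 1.693 = 0.99010632
Cp = (USL - LSL)/(6*sigma) = (117.5 - 96.0)/(6*0.99010632) = 3.6191
Cpu = (117.5 - 103.68)/(3*0.99010632) = 4.6527
Cpl = (103.68 - 96.0)/(3*0.99010632) = 2.5856
Cpk = min(Cpu, Cpl) = 2.5856

2.5856


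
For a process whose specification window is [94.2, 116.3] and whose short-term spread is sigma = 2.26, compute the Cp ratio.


Cp = (USL - LSL) / (6 * sigma)
= (116.3 - 94.2) / (6 * 2.26)
= 22.1000 / 13.5600
= 1.6298

1.6298


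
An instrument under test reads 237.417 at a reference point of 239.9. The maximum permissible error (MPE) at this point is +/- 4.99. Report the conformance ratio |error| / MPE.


e = indication - reference = 237.417 - 239.9 = -2.4830
|e| = 2.4830
ratio = |e| / MPE = 2.4830 / 4.99
ratio = 0.4976

0.4976


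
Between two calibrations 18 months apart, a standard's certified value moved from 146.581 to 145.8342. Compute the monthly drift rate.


rate = (v2 - v1) / months
= (145.8342 - 146.581) / 18
= -0.7468 / 18
= -0.0415

-0.0415


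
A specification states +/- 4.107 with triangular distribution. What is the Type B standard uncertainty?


u_B = half_width / sqrt(6)
u_B = 4.107 / 2.4494897
u_B = 1.6767

1.6767


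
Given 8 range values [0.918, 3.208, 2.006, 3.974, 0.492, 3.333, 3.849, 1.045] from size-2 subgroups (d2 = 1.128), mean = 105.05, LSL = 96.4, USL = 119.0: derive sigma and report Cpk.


R_bar = (0.918 + 3.208 + 2.006 + 3.974 + 0.492 + 3.333 + 3.849 + 1.045) / 8 = 2.353125
sigma = R_bar / d2 = 2.353125 / 1.128 = 2.0861037
Cp = (USL - LSL)/(6*sigma) = (119.0 - 96.4)/(6*2.0861037) = 1.8056
Cpu = (119.0 - 105.05)/(3*2.0861037) = 2.2290
Cpl = (105.05 - 96.4)/(3*2.0861037) = 1.3822
Cpk = min(Cpu, Cpl) = 1.3822

1.3822


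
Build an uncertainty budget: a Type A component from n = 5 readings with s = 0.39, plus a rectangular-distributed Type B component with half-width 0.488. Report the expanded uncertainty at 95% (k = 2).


u_A = s / sqrt(n) = 0.39 / sqrt(5) = 0.1744133
u_B = half_width / sqrt(3) = 0.488 / sqrt(3) = 0.28174693
uc = sqrt(u_A^2 + u_B^2) = sqrt(0.1744133^2 + 0.28174693^2) = 0.33136284
U = k * uc = 2 * 0.33136284
U = 0.6627

0.6627


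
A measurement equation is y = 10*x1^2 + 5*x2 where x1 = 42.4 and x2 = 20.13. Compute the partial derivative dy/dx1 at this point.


y = 10*x1^2 + 5*x2
dy/dx1 = 2*10*x1
Evaluate at x1 = 42.4: c1 = 20 * 42.4
c1 = 848.0000

848.0000


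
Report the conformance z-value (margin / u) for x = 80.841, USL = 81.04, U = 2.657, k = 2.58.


u = U / k = 2.657 / 2.58 = 1.029845
margin = |USL - x| = |81.04 - 80.841| = 0.199
z = margin / u = 0.199 / 1.029845
z = 0.1932

0.1932


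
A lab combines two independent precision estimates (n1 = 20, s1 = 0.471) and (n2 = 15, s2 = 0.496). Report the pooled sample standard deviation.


s_p = sqrt(((n1-1)*s1^2 + (n2-1)*s2^2) / (n1+n2-2))
numerator = (20-1)*0.471^2 + (15-1)*0.496^2 = 4.214979 + 3.444224 = 7.659203
denominator = 20 + 15 - 2 = 33
s_p^2 = 7.659203 / 33 = 0.23209706
s_p = sqrt(0.23209706) = 0.4818

0.4818


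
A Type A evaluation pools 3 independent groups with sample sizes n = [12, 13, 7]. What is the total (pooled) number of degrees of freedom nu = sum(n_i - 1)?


nu = sum_i (n_i - 1)
nu = ((12 - 1) + (13 - 1) + (7 - 1))
nu = 11 + 12 + 6
nu = 29

29


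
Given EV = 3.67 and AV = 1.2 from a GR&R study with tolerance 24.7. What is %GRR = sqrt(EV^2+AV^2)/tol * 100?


GRR = sqrt(EV^2 + AV^2) = sqrt(3.67^2 + 1.2^2) = 3.8612045
%GRR = GRR / tol * 100 = 3.8612045 / 24.7 * 100
%GRR = 15.6324

15.6324


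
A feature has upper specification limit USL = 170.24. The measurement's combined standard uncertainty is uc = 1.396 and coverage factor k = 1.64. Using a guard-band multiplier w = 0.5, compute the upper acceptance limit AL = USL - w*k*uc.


U = k * uc = 1.64 * 1.396 = 2.28944
guard band g = w * U = 0.5 * 2.28944 = 1.14472
AL = USL - g = 170.24 - 1.14472
AL = 169.0953

169.0953


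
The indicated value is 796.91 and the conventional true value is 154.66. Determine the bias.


Systematic error = measured - true
= 796.91 - 154.66
= 642.2500

642.2500


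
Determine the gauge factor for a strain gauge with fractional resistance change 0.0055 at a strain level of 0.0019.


GF = (dR/R) / epsilon
= 0.0055 / 0.0019
= 2.8947

2.8947


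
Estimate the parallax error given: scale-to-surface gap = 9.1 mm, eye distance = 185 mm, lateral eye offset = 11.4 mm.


error = h * offset / d
= 9.1 * 11.4 / 185
= 0.5608

0.5608


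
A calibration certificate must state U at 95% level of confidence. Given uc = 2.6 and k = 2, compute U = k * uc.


U = k * uc
U = 2 * 2.6
U = 5.2000

5.2000


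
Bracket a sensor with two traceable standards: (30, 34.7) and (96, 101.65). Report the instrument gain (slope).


slope = (y2 - y1) / (x2 - x1)
= (101.65 - 34.7) / (96 - 30)
= 66.9500 / 66
= 1.0144

1.0144


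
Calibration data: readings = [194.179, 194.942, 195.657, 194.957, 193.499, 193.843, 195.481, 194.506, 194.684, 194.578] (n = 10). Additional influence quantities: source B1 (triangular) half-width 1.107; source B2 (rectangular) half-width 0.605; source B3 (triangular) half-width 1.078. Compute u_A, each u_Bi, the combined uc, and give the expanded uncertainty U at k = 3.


mean = (194.179 + 194.942 + 195.657 + 194.957 + 193.499 + 193.843 + 195.481 + 194.506 + 194.684 + 194.578) / 10 = 194.6326
s = sqrt(sum((x - mean)^2)/(n-1)) = 0.67544737
u_A = s / sqrt(n) = 0.67544737 / sqrt(10) = 0.21359521
u_B1 = 1.107 / sqrt(6) = 0.45193086
u_B2 = 0.605 / sqrt(3) = 0.34929691
u_B3 = 1.078 / sqrt(6) = 0.44009166
uc = sqrt(0.21359521^2 + 0.45193086^2 + 0.34929691^2 + 0.44009166^2) = 0.75203286
U = k * uc = 3 * 0.75203286
U = 2.2561

2.2561


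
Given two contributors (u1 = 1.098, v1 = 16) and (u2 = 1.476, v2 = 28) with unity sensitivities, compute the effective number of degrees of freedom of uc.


uc = sqrt(u1^2 + u2^2) = sqrt(1.098^2 + 1.476^2) = 1.8396141
v_eff = uc^4 / (u1^4/v1 + u2^4/v2)
= 1.8396141^4 / (1.098^4/16 + 1.476^4/28)
= 11.452675 / 0.26034947
v_eff = 43.9896

43.9896


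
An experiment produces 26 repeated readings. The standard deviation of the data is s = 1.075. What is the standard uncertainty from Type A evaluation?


u_A = s / sqrt(n)
u_A = 1.075 / sqrt(26)
u_A = 1.075 / 5.0990195
u_A = 0.2108

0.2108


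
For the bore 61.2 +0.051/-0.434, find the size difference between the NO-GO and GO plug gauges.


GO = nominal - lower_tol (smallest hole = maximum material condition)
GO = 61.2 - 0.434 = 60.766
NO-GO = nominal + upper_tol (largest hole = least material condition)
NO-GO = 61.2 + 0.051 = 61.251
spread = NO-GO - GO = 61.251 - 60.766 = 0.4850

0.4850


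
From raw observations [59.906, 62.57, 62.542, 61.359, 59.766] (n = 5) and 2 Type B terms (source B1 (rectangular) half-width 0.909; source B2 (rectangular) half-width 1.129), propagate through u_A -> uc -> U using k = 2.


mean = (59.906 + 62.57 + 62.542 + 61.359 + 59.766) / 5 = 61.2286
s = sqrt(sum((x - mean)^2)/(n-1)) = 1.3628873
u_A = s / sqrt(n) = 1.3628873 / sqrt(5) = 0.60950173
u_B1 = 0.909 / sqrt(3) = 0.52481139
u_B2 = 1.129 / sqrt(3) = 0.65182845
uc = sqrt(0.60950173^2 + 0.52481139^2 + 0.65182845^2) = 1.0352776
U = k * uc = 2 * 1.0352776
U = 2.0706

2.0706


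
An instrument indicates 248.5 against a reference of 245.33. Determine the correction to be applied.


Correction = standard - reading
= 245.33 - 248.5
= -3.1700

-3.1700


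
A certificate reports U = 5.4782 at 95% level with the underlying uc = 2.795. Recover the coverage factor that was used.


k = U / uc
k = 5.4782 / 2.795
k = 1.96

1.96


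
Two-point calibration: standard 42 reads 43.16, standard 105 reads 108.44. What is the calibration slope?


slope = (y2 - y1) / (x2 - x1)
= (108.44 - 43.16) / (105 - 42)
= 65.2800 / 63
= 1.0362

1.0362


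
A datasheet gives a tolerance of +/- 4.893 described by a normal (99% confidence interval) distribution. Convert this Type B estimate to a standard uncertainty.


u_B = half_width / 2.576
u_B = 4.893 / 2.576
u_B = 1.8995

1.8995


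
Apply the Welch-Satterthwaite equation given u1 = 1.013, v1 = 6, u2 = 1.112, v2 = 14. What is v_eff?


uc = sqrt(u1^2 + u2^2) = sqrt(1.013^2 + 1.112^2) = 1.5042317
v_eff = uc^4 / (u1^4/v1 + u2^4/v2)
= 1.5042317^4 / (1.013^4/6 + 1.112^4/14)
= 5.1198702 / 0.28472102
v_eff = 17.9821

17.9821


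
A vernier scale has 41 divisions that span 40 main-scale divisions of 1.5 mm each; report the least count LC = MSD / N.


LC = MSD / n_div
= 1.5 / 41
= 0.0366

0.0366


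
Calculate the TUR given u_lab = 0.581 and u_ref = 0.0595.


TUR = u_lab / u_ref
= 0.581 / 0.0595
= 9.7647

9.7647


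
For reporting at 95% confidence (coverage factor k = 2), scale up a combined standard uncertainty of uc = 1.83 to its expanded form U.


U = k * uc
U = 2 * 1.83
U = 3.6600

3.6600


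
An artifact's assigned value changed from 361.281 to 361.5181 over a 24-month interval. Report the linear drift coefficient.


rate = (v2 - v1) / months
= (361.5181 - 361.281) / 24
= 0.2371 / 24
= 0.0099

0.0099


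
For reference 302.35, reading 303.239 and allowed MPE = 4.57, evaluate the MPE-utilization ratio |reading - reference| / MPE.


e = indication - reference = 303.239 - 302.35 = 0.8890
|e| = 0.8890
ratio = |e| / MPE = 0.8890 / 4.57
ratio = 0.1945

0.1945


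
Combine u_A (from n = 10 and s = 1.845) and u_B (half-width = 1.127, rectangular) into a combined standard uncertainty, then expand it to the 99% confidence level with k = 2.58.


u_A = s / sqrt(n) = 1.845 / sqrt(10) = 0.58344023
u_B = half_width / sqrt(3) = 1.127 / sqrt(3) = 0.65067375
uc = sqrt(u_A^2 + u_B^2) = sqrt(0.58344023^2 + 0.65067375^2) = 0.87394441
U = k * uc = 2.58 * 0.87394441
U = 2.2548

2.2548


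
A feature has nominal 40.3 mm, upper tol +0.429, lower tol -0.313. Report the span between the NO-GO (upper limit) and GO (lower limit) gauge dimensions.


GO = nominal - lower_tol (smallest hole = maximum material condition)
GO = 40.3 - 0.313 = 39.987
NO-GO = nominal + upper_tol (largest hole = least material condition)
NO-GO = 40.3 + 0.429 = 40.729
spread = NO-GO - GO = 40.729 - 39.987 = 0.7420

0.7420


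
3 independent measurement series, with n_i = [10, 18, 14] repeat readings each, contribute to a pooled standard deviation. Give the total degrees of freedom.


nu = sum_i (n_i - 1)
nu = ((10 - 1) + (18 - 1) + (14 - 1))
nu = 9 + 17 + 13
nu = 39

39


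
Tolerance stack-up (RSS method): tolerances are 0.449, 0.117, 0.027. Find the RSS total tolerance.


RSS = sqrt(0.449^2 + 0.117^2 + 0.027^2)
= sqrt(0.216019)
= 0.4648

0.4648


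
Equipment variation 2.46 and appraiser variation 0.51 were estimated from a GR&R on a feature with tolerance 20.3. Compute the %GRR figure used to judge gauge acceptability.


GRR = sqrt(EV^2 + AV^2) = sqrt(2.46^2 + 0.51^2) = 2.5123097
%GRR = GRR / tol * 100 = 2.5123097 / 20.3 * 100
%GRR = 12.3759

12.3759


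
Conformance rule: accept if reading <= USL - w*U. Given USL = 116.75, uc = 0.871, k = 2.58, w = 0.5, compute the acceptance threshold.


U = k * uc = 2.58 * 0.871 = 2.24718
guard band g = w * U = 0.5 * 2.24718 = 1.12359
AL = USL - g = 116.75 - 1.12359
AL = 115.6264

115.6264


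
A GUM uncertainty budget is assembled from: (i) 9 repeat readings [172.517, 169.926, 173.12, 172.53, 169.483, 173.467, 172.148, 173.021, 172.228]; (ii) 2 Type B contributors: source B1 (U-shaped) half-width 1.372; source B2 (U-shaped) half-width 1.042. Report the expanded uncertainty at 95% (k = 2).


mean = (172.517 + 169.926 + 173.12 + 172.53 + 169.483 + 173.467 + 172.148 + 173.021 + 172.228) / 9 = 172.0488889
s = sqrt(sum((x - mean)^2)/(n-1)) = 1.4002795
u_A = s / sqrt(n) = 1.4002795 / sqrt(9) = 0.46675983
u_B1 = 1.372 / sqrt(2) = 0.9701505
u_B2 = 1.042 / sqrt(2) = 0.73680527
uc = sqrt(0.46675983^2 + 0.9701505^2 + 0.73680527^2) = 1.3045837
U = k * uc = 2 * 1.3045837
U = 2.6092

2.6092


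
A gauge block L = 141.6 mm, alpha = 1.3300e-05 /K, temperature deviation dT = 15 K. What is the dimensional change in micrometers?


dL = L * alpha * dT
= 141.6 * 1.3300e-05 * 15
= 0.0282492 mm
dL_um = 0.0282492 * 1000 = 28.2492 um

28.2492


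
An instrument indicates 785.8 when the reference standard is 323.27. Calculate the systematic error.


Systematic error = measured - true
= 785.8 - 323.27
= 462.5300

462.5300


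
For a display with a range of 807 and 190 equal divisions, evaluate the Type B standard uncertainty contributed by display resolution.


resolution = range / divisions
resolution = 807 / 190 = 4.2473684
u_res = resolution / (2*sqrt(3))
u_res = 4.2473684 / 3.4641016
u_res = 1.2261

1.2261


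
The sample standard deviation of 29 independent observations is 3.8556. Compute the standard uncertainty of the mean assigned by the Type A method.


u_A = s / sqrt(n)
u_A = 3.8556 / sqrt(29)
u_A = 3.8556 / 5.3851648
u_A = 0.7160

0.7160


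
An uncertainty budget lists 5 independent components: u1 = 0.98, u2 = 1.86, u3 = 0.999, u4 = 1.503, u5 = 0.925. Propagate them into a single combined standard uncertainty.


uc = sqrt(0.98^2 + 1.86^2 + 0.999^2 + 1.503^2 + 0.925^2)
uc = sqrt(8.532635)
uc = 2.9211

2.9211


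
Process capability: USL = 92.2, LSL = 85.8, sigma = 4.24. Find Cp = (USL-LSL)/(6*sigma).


Cp = (USL - LSL) / (6 * sigma)
= (92.2 - 85.8) / (6 * 4.24)
= 6.4000 / 25.4400
= 0.2516

0.2516


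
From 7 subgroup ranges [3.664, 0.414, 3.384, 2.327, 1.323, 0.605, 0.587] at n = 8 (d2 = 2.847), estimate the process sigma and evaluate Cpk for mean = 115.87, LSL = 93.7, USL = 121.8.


R_bar = (3.664 + 0.414 + 3.384 + 2.327 + 1.323 + 0.605 + 0.587) / 7 = 1.7577143
sigma = R_bar / d2 = 1.7577143 / 2.847 = 0.61739175
Cp = (USL - LSL)/(6*sigma) = (121.8 - 93.7)/(6*0.61739175) = 7.5857
Cpu = (121.8 - 115.87)/(3*0.61739175) = 3.2016
Cpl = (115.87 - 93.7)/(3*0.61739175) = 11.9697
Cpk = min(Cpu, Cpl) = 3.2016

3.2016


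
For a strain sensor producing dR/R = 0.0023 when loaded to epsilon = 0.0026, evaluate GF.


GF = (dR/R) / epsilon
= 0.0023 / 0.0026
= 0.8846

0.8846


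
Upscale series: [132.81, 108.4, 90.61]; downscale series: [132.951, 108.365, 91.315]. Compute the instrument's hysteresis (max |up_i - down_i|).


|132.81 - 132.951| = 0.1410
|108.4 - 108.365| = 0.0350
|90.61 - 91.315| = 0.7050
hysteresis = max(diffs) = 0.7050

0.7050


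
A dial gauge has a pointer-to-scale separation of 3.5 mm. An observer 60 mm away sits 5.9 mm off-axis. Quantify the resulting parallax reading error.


error = h * offset / d
= 3.5 * 5.9 / 60
= 0.3442

0.3442


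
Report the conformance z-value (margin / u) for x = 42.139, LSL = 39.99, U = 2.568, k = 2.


u = U / k = 2.568 / 2 = 1.284
margin = |LSL - x| = |39.99 - 42.139| = 2.149
z = margin / u = 2.149 / 1.284
z = 1.6737

1.6737


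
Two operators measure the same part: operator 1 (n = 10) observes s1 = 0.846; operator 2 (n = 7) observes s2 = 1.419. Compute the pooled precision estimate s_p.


s_p = sqrt(((n1-1)*s1^2 + (n2-1)*s2^2) / (n1+n2-2))
numerator = (10-1)*0.846^2 + (7-1)*1.419^2 = 6.441444 + 12.081366 = 18.52281
denominator = 10 + 7 - 2 = 15
s_p^2 = 18.52281 / 15 = 1.234854
s_p = sqrt(1.234854) = 1.1112

1.1112


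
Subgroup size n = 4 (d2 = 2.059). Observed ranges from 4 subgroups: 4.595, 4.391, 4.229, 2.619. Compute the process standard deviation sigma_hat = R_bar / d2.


R_bar = (4.595 + 4.391 + 4.229 + 2.619) / 4
R_bar = 15.834 / 4 = 3.9585
sigma_hat = R_bar / d2 = 3.9585 / 2.059 = 1.9225

1.9225


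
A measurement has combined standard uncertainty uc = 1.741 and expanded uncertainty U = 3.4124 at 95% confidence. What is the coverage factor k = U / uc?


k = U / uc
k = 3.4124 / 1.741
k = 1.96

1.96


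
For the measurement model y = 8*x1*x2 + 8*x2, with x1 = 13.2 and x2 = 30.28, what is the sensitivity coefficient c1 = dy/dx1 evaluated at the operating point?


y = 8*x1*x2 + 8*x2
dy/dx1 = 8*x2
Evaluate at x2 = 30.28: c1 = 8 * 30.28
c1 = 242.2400

242.2400


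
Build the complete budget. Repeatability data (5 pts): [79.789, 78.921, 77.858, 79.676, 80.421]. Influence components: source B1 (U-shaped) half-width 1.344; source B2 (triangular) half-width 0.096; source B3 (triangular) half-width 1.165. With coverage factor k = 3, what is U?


mean = (79.789 + 78.921 + 77.858 + 79.676 + 80.421) / 5 = 79.333
s = sqrt(sum((x - mean)^2)/(n-1)) = 0.98166924
u_A = s / sqrt(n) = 0.98166924 / sqrt(5) = 0.43901583
u_B1 = 1.344 / sqrt(2) = 0.95035151
u_B2 = 0.096 / sqrt(6) = 0.039191836
u_B3 = 1.165 / sqrt(6) = 0.47560926
uc = sqrt(0.43901583^2 + 0.95035151^2 + 0.039191836^2 + 0.47560926^2) = 1.1504969
U = k * uc = 3 * 1.1504969
U = 3.4515

3.4515
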